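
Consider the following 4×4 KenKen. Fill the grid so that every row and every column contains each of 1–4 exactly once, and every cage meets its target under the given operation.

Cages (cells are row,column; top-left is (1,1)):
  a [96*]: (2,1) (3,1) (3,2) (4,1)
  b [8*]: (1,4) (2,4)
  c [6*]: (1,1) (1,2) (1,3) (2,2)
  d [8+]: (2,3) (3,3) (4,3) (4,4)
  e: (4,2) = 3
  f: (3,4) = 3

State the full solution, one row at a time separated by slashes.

The 4 cells of cage c must have product 6, which forces (2,2) = 1.
Cage a needs product 96; hence (3,2) = 4.
Cage f is a single given cell, so (3,4) = 3.
E is a freebie; hence (4,2) = 3.
3 is placed in column 2, which forces (1,2) = 2.
Row 1 now contains 2, which forces (1,4) = 4.
The 4 cells of cage a must have product 96, so (2,1) = 3.
4 is placed in column 4, so (2,4) = 2.
Row 3 already has 3, leaving (3,1) = 2.
Row 3 now contains 2; hence (3,3) = 1.
Cage a needs product 96, which forces (4,1) = 4.
Row 4 already has 4, so (4,3) = 2.
2 is placed in column 4, so (4,4) = 1.
3 is placed in column 1, leaving (1,1) = 1.
Column 3 already has 1, so (1,3) = 3.
Row 2 already has 2, leaving (2,3) = 4.

1 2 3 4 / 3 1 4 2 / 2 4 1 3 / 4 3 2 1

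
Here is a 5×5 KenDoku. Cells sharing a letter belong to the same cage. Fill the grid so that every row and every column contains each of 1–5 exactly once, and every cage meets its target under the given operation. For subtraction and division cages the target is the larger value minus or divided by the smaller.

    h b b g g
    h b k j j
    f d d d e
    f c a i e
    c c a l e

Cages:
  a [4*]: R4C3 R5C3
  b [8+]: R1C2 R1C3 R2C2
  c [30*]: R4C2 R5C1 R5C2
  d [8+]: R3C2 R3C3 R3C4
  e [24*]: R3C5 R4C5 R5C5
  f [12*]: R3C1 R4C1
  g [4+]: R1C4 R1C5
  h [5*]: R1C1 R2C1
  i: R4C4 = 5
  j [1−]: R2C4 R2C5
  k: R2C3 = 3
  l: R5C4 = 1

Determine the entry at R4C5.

2

K is a freebie, leaving R2C3 = 3.
Cage i is given, which forces R4C4 = 5.
Cage l is a single given cell, which forces R5C4 = 1.
Column 4 already has 1, so R1C4 = 3.
Cage g's pair has sum 4, which forces R1C5 = 1.
1 is placed in column 5, so R2C5 = 5.
Cage a needs two cells with product 4, leaving R4C3 = 1.
1 is placed in row 5, leaving R5C3 = 4.
Row 1 already has 1; hence R1C1 = 5.
5 is placed in row 1, which forces R1C3 = 2.
Row 2 now contains 5, leaving R2C1 = 1.
Row 2 already has 1, so R2C2 = 2.
Cage j needs two cells with difference 1; hence R2C4 = 4.
The 3 cells of cage d must have sum 8, leaving R3C2 = 1.
4 is placed in column 3, leaving R3C3 = 5.
The 3 cells of cage d must have sum 8, leaving R3C4 = 2.
Column 2 already has 2, which forces R4C2 = 3.
Column 2 now contains 3, leaving R5C2 = 5.
Row 1 now contains 2, so R1C2 = 4.
Cage f's pair has product 12, leaving R3C1 = 3.
3 is placed in row 3, so R3C5 = 4.
Row 4 now contains 3, so R4C1 = 4.
Column 5 already has 4, so R4C5 = 2.
Cage c has product 30, which forces R5C1 = 2.
Column 5 already has 2, which forces R5C5 = 3.
Completed grid: 5 4 2 3 1 / 1 2 3 4 5 / 3 1 5 2 4 / 4 3 1 5 2 / 2 5 4 1 3.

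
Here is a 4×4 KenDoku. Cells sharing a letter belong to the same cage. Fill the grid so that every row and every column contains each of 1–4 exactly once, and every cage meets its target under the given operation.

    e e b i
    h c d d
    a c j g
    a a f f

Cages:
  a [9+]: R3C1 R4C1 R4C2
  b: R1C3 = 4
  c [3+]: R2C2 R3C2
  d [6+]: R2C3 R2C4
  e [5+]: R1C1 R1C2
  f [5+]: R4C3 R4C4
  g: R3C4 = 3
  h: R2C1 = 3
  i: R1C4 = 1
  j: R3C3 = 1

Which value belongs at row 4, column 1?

1

B is a freebie; hence R1C3 = 4.
Cage i is given, leaving R1C4 = 1.
H is a freebie, leaving R2C1 = 3.
4 is placed in column 3; hence R2C3 = 2.
Row 2 already has 2; hence R2C4 = 4.
Cage j is given, leaving R3C3 = 1.
Cage g is given; hence R3C4 = 3.
1 is placed in column 3, leaving R4C3 = 3.
3 is placed in column 4; hence R4C4 = 2.
Column 1 now contains 3, which forces R1C1 = 2.
The two cells of cage e must have sum 5, which forces R1C2 = 3.
Row 2 already has 2, leaving R2C2 = 1.
The 3 cells of cage a must have sum 9, which forces R3C1 = 4.
1 is placed in row 3, leaving R3C2 = 2.
Cage a has sum 9, so R4C1 = 1.
Row 4 already has 2, which forces R4C2 = 4.
Filled in: 2 3 4 1 / 3 1 2 4 / 4 2 1 3 / 1 4 3 2.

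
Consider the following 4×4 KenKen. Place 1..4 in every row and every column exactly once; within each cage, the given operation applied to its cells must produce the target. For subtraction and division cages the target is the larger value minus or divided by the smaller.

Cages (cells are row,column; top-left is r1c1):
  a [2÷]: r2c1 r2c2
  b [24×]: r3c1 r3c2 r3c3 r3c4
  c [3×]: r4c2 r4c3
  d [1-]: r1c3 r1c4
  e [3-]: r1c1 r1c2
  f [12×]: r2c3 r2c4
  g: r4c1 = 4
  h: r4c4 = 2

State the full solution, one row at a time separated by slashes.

G is a freebie, which forces r4c1 = 4.
Cage h is a single given cell, so r4c4 = 2.
Column 1 already has 4; hence r1c1 = 1.
The two cells of cage e must have difference 3, leaving r1c2 = 4.
4 is placed in row 1, which forces r1c4 = 3.
Column 1 now contains 1, which forces r2c1 = 2.
2 is placed in row 2, which forces r2c2 = 1.
3 is placed in column 4, so r2c4 = 4.
Column 1 now contains 2, so r3c1 = 3.
Row 3 already has 3, so r3c2 = 2.
Column 4 now contains 4; hence r3c4 = 1.
Column 2 now contains 1, which forces r4c2 = 3.
Row 4 already has 3, leaving r4c3 = 1.
Row 1 already has 3; hence r1c3 = 2.
Row 2 already has 4, so r2c3 = 3.
Row 3 now contains 1, leaving r3c3 = 4.

1 4 2 3 / 2 1 3 4 / 3 2 4 1 / 4 3 1 2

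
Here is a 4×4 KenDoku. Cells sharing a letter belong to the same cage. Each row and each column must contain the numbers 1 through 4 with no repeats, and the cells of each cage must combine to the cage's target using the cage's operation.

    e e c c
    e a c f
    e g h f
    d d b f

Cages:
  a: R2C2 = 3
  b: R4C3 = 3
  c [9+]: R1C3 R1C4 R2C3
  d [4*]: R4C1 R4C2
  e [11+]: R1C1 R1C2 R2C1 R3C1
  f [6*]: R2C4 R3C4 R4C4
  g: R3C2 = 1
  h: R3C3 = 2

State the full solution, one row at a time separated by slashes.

Cage a is given; hence R2C2 = 3.
Cage g is given, so R3C2 = 1.
Cage h is given, leaving R3C3 = 2.
Row 3 now contains 2, leaving R3C4 = 3.
1 is placed in column 2, leaving R4C2 = 4.
Cage b is a single given cell, leaving R4C3 = 3.
The 4 cells of cage e must have sum 11; hence R1C1 = 3.
4 is placed in column 2; hence R1C2 = 2.
Cage c has sum 9; hence R1C3 = 1.
Cage c needs sum 9; hence R1C4 = 4.
Cage e needs sum 11, which forces R2C1 = 2.
2 is placed in column 3, leaving R2C3 = 4.
Row 2 now contains 2, which forces R2C4 = 1.
3 is placed in row 3, leaving R3C1 = 4.
Row 4 now contains 4, which forces R4C1 = 1.
Column 4 already has 1, leaving R4C4 = 2.

3 2 1 4 / 2 3 4 1 / 4 1 2 3 / 1 4 3 2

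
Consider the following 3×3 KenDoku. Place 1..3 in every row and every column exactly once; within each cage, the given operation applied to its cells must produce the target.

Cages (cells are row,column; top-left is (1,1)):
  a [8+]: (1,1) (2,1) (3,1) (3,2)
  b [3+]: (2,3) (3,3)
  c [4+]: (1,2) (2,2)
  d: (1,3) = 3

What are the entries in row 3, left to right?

3 2 1

Cage d is a single given cell, so (1,3) = 3.
Cage a has sum 8, leaving (3,2) = 2.
Row 3 already has 2; hence (3,3) = 1.
3 is placed in row 1; hence (1,2) = 1.
Cage c's pair has sum 4, which forces (2,2) = 3.
Column 3 now contains 1, leaving (2,3) = 2.
1 is placed in row 3, so (3,1) = 3.
Row 1 now contains 1, which forces (1,1) = 2.
2 is placed in row 2; hence (2,1) = 1.
Filled in: 2 1 3 / 1 3 2 / 3 2 1.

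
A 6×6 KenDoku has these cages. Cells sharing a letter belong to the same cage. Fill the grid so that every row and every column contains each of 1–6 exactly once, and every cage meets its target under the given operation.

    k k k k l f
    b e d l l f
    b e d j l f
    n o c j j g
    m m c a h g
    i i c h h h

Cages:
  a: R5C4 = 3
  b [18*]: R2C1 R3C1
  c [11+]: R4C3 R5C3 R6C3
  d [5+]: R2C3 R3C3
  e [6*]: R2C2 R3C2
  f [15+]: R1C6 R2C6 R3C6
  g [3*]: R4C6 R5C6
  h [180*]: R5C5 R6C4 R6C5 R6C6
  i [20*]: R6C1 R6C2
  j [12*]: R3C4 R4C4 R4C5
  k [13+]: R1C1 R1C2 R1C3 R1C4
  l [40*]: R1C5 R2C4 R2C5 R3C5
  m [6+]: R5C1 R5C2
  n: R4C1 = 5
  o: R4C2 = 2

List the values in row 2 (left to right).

N is a freebie, so R4C1 = 5.
Cage o is a single given cell, which forces R4C2 = 2.
A is a freebie, so R5C4 = 3.
3 is placed in row 5, so R5C6 = 1.
Column 1 now contains 5; hence R6C1 = 4.
Row 6 already has 4, leaving R6C2 = 5.
1 is placed in column 6, leaving R4C6 = 3.
4 is placed in column 1, which forces R5C1 = 2.
Column 2 now contains 5, which forces R5C2 = 4.
Cage h needs product 180; hence R5C5 = 5.
The 4 cells of cage l must have product 40, leaving R2C4 = 5.
Cage j needs product 12, leaving R3C4 = 2.
Cage c needs sum 11, so R4C3 = 4.
Row 5 now contains 5, so R5C3 = 6.
Cage c has sum 11; hence R6C3 = 1.
Column 4 now contains 2, which forces R6C4 = 6.
Cage h needs product 180, so R6C5 = 3.
Row 6 now contains 6, which forces R6C6 = 2.
Column 4 now contains 2, leaving R1C4 = 4.
Cage d's pair has sum 5, leaving R2C3 = 2.
Column 3 already has 1, which forces R3C3 = 3.
Column 4 now contains 6, leaving R4C4 = 1.
Cage j has product 12; hence R4C5 = 6.
Column 3 already has 2; hence R1C3 = 5.
Cage l needs product 40, so R1C5 = 2.
5 is placed in row 1; hence R1C6 = 6.
The two cells of cage b must have product 18, so R2C1 = 3.
Column 6 now contains 6, which forces R2C6 = 4.
3 is placed in row 3, which forces R3C1 = 6.
Row 3 now contains 6, so R3C2 = 1.
1 is placed in row 3, leaving R3C5 = 4.
Column 6 already has 4, which forces R3C6 = 5.
Column 1 already has 3, so R1C1 = 1.
Column 2 already has 1; hence R1C2 = 3.
Column 2 already has 1, which forces R2C2 = 6.
4 is placed in row 2, so R2C5 = 1.
Filled in: 1 3 5 4 2 6 / 3 6 2 5 1 4 / 6 1 3 2 4 5 / 5 2 4 1 6 3 / 2 4 6 3 5 1 / 4 5 1 6 3 2.

3 6 2 5 1 4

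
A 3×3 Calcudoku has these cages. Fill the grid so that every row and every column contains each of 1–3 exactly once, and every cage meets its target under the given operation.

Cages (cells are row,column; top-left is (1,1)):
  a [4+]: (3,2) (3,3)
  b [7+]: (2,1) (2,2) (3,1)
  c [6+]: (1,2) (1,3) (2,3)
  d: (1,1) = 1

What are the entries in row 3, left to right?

Cage d is given; hence (1,1) = 1.
Column 1 now contains 1; hence (2,1) = 3.
Row 2 already has 3, which forces (2,2) = 2.
2 is placed in row 2; hence (2,3) = 1.
3 is placed in column 1, so (3,1) = 2.
1 is placed in column 3, which forces (3,3) = 3.
Column 2 now contains 2, so (1,2) = 3.
Column 3 now contains 3, which forces (1,3) = 2.
Row 3 now contains 3; hence (3,2) = 1.
Completed grid: 1 3 2 / 3 2 1 / 2 1 3.

2 1 3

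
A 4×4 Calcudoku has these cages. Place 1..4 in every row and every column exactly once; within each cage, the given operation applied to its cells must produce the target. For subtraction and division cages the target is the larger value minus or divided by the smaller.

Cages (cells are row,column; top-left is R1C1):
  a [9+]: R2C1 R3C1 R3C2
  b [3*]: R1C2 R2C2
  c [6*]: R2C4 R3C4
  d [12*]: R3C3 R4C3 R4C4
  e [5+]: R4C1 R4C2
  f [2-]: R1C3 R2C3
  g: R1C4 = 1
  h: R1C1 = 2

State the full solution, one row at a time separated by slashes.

Cage h is a single given cell, which forces R1C1 = 2.
Cage g is a single given cell, which forces R1C4 = 1.
Row 1 now contains 1, so R1C2 = 3.
Row 1 already has 3; hence R1C3 = 4.
Cage b's pair has product 3, so R2C2 = 1.
Row 2 now contains 1, so R2C3 = 2.
Row 2 now contains 2; hence R2C4 = 3.
Column 4 already has 3; hence R3C4 = 2.
Column 4 now contains 2, so R4C4 = 4.
3 is placed in row 2, which forces R2C1 = 4.
Cage a needs sum 9, so R3C1 = 1.
Row 3 now contains 2, so R3C2 = 4.
Row 3 already has 1, which forces R3C3 = 3.
The two cells of cage e must have sum 5; hence R4C1 = 3.
Row 4 now contains 4, which forces R4C2 = 2.
Column 3 now contains 3, so R4C3 = 1.

2 3 4 1 / 4 1 2 3 / 1 4 3 2 / 3 2 1 4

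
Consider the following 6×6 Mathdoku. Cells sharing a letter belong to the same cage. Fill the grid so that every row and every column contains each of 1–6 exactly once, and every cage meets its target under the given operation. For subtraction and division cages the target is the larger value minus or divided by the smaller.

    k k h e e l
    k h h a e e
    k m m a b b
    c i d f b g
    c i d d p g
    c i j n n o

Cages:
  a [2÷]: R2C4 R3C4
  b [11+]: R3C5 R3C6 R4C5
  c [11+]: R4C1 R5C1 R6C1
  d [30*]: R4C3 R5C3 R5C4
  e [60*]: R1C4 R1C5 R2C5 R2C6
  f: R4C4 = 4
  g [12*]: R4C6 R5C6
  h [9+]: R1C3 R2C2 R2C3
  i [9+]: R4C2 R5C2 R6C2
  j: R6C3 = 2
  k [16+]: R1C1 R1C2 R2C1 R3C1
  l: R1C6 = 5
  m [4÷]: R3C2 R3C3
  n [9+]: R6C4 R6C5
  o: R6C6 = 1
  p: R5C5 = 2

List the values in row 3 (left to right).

Cage l is a single given cell, which forces R1C6 = 5.
Cage f is given, which forces R4C4 = 4.
P is a freebie; hence R5C5 = 2.
J is a freebie, leaving R6C3 = 2.
Cage o is a single given cell, which forces R6C6 = 1.
The 4 cells of cage e must have product 60, leaving R2C5 = 5.
Row 3 needs a 5, and only R3C1 is open for it.
Cage b has sum 11; hence R3C6 = 2.
2 is placed in column 6, which forces R4C6 = 3.
Cage b needs sum 11, so R3C5 = 3.
3 is placed in row 4; hence R4C5 = 6.
Cage g's pair has product 12, so R5C6 = 4.
Column 5 already has 6; hence R6C5 = 4.
Cage e needs product 60, so R1C4 = 2.
Column 5 already has 3, so R1C5 = 1.
Cage a needs two cells with quotient 2; hence R2C4 = 3.
Column 6 now contains 4; hence R2C6 = 6.
Row 3 now contains 3, which forces R3C4 = 6.
The 3 cells of cage c must have sum 11; hence R4C1 = 2.
Cage n needs two cells with sum 9, leaving R6C4 = 5.
The 3 cells of cage d must have product 30; hence R4C3 = 5.
Cage d has product 30, which forces R5C3 = 6.
Column 4 already has 5; hence R5C4 = 1.
The 3 cells of cage i must have sum 9, so R6C2 = 3.
Row 4 already has 5; hence R4C2 = 1.
Row 5 now contains 6, leaving R5C1 = 3.
1 is placed in row 5, which forces R5C2 = 5.
3 is placed in row 6, leaving R6C1 = 6.
6 is placed in column 1, leaving R1C1 = 4.
Cage k needs sum 16, leaving R1C2 = 6.
Row 1 already has 4, leaving R1C3 = 3.
Cage k needs sum 16, which forces R2C1 = 1.
1 is placed in row 2, which forces R2C3 = 4.
Column 2 now contains 1; hence R3C2 = 4.
The two cells of cage m must have quotient 4; hence R3C3 = 1.
Row 2 already has 4, which forces R2C2 = 2.
Filled in: 4 6 3 2 1 5 / 1 2 4 3 5 6 / 5 4 1 6 3 2 / 2 1 5 4 6 3 / 3 5 6 1 2 4 / 6 3 2 5 4 1.

5 4 1 6 3 2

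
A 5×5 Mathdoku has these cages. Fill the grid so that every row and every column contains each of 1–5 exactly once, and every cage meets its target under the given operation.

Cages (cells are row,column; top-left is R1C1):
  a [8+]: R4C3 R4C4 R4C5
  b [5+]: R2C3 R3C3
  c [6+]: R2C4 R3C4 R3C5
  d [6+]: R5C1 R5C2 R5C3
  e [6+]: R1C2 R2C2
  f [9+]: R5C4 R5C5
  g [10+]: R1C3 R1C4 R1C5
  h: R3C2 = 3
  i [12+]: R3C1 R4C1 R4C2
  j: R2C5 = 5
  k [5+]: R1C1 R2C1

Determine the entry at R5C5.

Cage j is a single given cell, leaving R2C5 = 5.
Cage h is given; hence R3C2 = 3.
Column 5 already has 5, leaving R5C5 = 4.
Row 5 now contains 4, leaving R5C4 = 5.
Cage g needs sum 10, which forces R1C3 = 5.
The only place for 5 in row 3 is R3C1.
In row 4, 2 can only go at R4C1, so R4C1 = 2.
Cage i needs sum 12, which forces R4C2 = 5.
Row 2 needs a 2, and only R2C2 is open for it.
2 is placed in column 2; hence R1C2 = 4.
Cage d has sum 6, so R5C1 = 3.
2 is placed in column 2; hence R5C2 = 1.
The 3 cells of cage d must have sum 6, leaving R5C3 = 2.
Row 1 already has 4, leaving R1C1 = 1.
The two cells of cage k must have sum 5, so R2C1 = 4.
4 is placed in row 2, which forces R2C3 = 1.
Row 2 now contains 1, so R2C4 = 3.
1 is placed in column 3, leaving R3C3 = 4.
Column 3 already has 4; hence R4C3 = 3.
Row 4 now contains 3; hence R4C5 = 1.
3 is placed in column 4, leaving R1C4 = 2.
The 3 cells of cage g must have sum 10, leaving R1C5 = 3.
Cage c needs sum 6, leaving R3C4 = 1.
Column 5 already has 1, which forces R3C5 = 2.
1 is placed in row 4, which forces R4C4 = 4.
Filled in: 1 4 5 2 3 / 4 2 1 3 5 / 5 3 4 1 2 / 2 5 3 4 1 / 3 1 2 5 4.

4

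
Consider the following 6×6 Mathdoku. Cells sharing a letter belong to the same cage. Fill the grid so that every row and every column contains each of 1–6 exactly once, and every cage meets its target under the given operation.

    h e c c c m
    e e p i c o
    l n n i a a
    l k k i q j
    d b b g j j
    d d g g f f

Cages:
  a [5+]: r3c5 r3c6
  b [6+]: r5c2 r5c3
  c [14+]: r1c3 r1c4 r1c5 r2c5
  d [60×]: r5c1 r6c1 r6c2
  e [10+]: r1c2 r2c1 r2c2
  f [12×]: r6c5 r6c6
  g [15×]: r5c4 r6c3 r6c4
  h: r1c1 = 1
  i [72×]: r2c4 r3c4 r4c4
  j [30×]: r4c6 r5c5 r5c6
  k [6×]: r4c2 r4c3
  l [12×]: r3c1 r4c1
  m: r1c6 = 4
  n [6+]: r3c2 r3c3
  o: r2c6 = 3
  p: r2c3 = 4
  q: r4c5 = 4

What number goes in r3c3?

H is a freebie; hence r1c1 = 1.
Cage m is a single given cell, which forces r1c6 = 4.
Cage p is a single given cell, which forces r2c3 = 4.
Cage o is given; hence r2c6 = 3.
Cage q is given; hence r4c5 = 4.
Row 2 already has 3, leaving r2c4 = 6.
Cage c has sum 14, which forces r2c5 = 1.
Cage i needs product 72, so r3c4 = 4.
The two cells of cage a must have sum 5, leaving r3c5 = 3.
The two cells of cage a must have sum 5, which forces r3c6 = 2.
Cage i has product 72; hence r4c4 = 3.
Column 6 now contains 2, which forces r6c6 = 6.
Cage e needs sum 10, so r1c2 = 3.
2 is placed in row 3, which forces r3c1 = 6.
Cage l needs two cells with product 12, leaving r4c1 = 2.
Cage j needs product 30, leaving r5c5 = 6.
Cage g needs product 15, leaving r6c3 = 3.
Row 6 already has 6; hence r6c5 = 2.
The 4 cells of cage c must have sum 14, which forces r1c3 = 6.
Cage c needs sum 14, which forces r1c4 = 2.
Column 5 already has 2, leaving r1c5 = 5.
Column 1 now contains 2; hence r2c1 = 5.
The 3 cells of cage e must have sum 10, which forces r2c2 = 2.
Column 3 now contains 6, leaving r4c3 = 1.
1 is placed in row 4, leaving r4c6 = 5.
Cage d needs product 60, which forces r5c1 = 3.
Column 6 now contains 5; hence r5c6 = 1.
5 is placed in column 1, which forces r6c1 = 4.
4 is placed in row 6, which forces r6c2 = 5.
Row 6 already has 5, leaving r6c4 = 1.
Column 2 now contains 5; hence r3c2 = 1.
Column 3 now contains 1, leaving r3c3 = 5.
1 is placed in row 4; hence r4c2 = 6.
Column 2 now contains 5, so r5c2 = 4.
The two cells of cage b must have sum 6, leaving r5c3 = 2.
Row 5 already has 1, so r5c4 = 5.
Completed grid: 1 3 6 2 5 4 / 5 2 4 6 1 3 / 6 1 5 4 3 2 / 2 6 1 3 4 5 / 3 4 2 5 6 1 / 4 5 3 1 2 6.

5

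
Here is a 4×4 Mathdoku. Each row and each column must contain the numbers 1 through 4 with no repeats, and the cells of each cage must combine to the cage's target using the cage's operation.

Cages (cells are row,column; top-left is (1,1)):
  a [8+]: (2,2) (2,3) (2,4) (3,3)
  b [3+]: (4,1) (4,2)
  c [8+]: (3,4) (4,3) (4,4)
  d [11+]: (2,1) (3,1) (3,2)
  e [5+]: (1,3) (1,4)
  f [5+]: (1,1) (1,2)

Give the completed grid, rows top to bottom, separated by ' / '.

Cage d has sum 11, leaving (2,1) = 4.
Cage d needs sum 11, which forces (3,1) = 3.
Cage d has sum 11; hence (3,2) = 4.
Cage f needs two cells with sum 5, which forces (1,1) = 2.
Cage f's pair has sum 5; hence (1,2) = 3.
The 4 cells of cage a must have sum 8, so (3,3) = 2.
2 is placed in row 3; hence (3,4) = 1.
2 is placed in column 1; hence (4,1) = 1.
Row 4 now contains 1, so (4,2) = 2.
The two cells of cage e must have sum 5, which forces (1,3) = 1.
1 is placed in column 4; hence (1,4) = 4.
Column 2 already has 2, leaving (2,2) = 1.
The 4 cells of cage a must have sum 8, which forces (2,3) = 3.
Cage a needs sum 8, which forces (2,4) = 2.
Column 3 already has 3; hence (4,3) = 4.
4 is placed in column 4, leaving (4,4) = 3.

2 3 1 4 / 4 1 3 2 / 3 4 2 1 / 1 2 4 3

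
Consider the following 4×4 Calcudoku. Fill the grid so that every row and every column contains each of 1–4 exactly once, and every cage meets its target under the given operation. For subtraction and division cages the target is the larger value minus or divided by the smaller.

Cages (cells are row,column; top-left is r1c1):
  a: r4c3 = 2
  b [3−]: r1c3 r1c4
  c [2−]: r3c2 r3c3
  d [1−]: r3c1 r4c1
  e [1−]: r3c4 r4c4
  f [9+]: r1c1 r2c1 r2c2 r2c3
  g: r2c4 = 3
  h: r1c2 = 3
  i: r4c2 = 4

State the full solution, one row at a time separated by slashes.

2 3 1 4 / 1 2 4 3 / 4 1 3 2 / 3 4 2 1

Cage h is given, so r1c2 = 3.
Cage g is given, so r2c4 = 3.
Cage i is given; hence r4c2 = 4.
Cage a is given, which forces r4c3 = 2.
Row 4 already has 2; hence r4c4 = 1.
The 4 cells of cage f must have sum 9, so r1c1 = 2.
Cage b needs two cells with difference 3, so r1c3 = 1.
Column 4 already has 1, which forces r1c4 = 4.
Cage f needs sum 9; hence r2c2 = 2.
1 is placed in column 3, so r2c3 = 4.
Column 1 now contains 2; hence r3c1 = 4.
Column 2 now contains 2, leaving r3c2 = 1.
Column 3 already has 4, so r3c3 = 3.
Cage e needs two cells with difference 1; hence r3c4 = 2.
1 is placed in row 4, which forces r4c1 = 3.
Row 2 now contains 4, so r2c1 = 1.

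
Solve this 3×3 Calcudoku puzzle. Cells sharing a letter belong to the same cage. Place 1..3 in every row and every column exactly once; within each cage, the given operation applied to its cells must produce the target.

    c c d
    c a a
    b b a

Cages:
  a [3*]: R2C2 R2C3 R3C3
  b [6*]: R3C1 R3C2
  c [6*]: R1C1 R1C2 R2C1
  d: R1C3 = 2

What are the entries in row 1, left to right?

Cage d is a single given cell, leaving R1C3 = 2.
The 3 cells of cage a must have product 3, which forces R2C2 = 1.
Cage a has product 3, leaving R2C3 = 3.
The 3 cells of cage a must have product 3, leaving R3C3 = 1.
Cage c needs product 6, so R1C1 = 1.
Column 2 already has 1, which forces R1C2 = 3.
Row 2 already has 3; hence R2C1 = 2.
Column 1 now contains 2, so R3C1 = 3.
Column 2 already has 3, so R3C2 = 2.
Completed grid: 1 3 2 / 2 1 3 / 3 2 1.

1 3 2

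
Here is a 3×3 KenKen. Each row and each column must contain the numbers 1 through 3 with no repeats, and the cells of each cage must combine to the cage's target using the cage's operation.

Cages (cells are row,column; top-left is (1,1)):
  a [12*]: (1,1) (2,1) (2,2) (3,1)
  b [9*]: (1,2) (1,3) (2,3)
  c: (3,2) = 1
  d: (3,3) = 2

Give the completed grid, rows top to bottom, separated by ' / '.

2 3 1 / 1 2 3 / 3 1 2

Cage b has product 9; hence (1,2) = 3.
The 3 cells of cage b must have product 9, leaving (1,3) = 1.
Cage a needs product 12, leaving (2,2) = 2.
Cage b needs product 9, leaving (2,3) = 3.
C is a freebie, leaving (3,2) = 1.
Cage d is a single given cell, which forces (3,3) = 2.
1 is placed in row 1, so (1,1) = 2.
3 is placed in row 2, so (2,1) = 1.
Row 3 already has 2, so (3,1) = 3.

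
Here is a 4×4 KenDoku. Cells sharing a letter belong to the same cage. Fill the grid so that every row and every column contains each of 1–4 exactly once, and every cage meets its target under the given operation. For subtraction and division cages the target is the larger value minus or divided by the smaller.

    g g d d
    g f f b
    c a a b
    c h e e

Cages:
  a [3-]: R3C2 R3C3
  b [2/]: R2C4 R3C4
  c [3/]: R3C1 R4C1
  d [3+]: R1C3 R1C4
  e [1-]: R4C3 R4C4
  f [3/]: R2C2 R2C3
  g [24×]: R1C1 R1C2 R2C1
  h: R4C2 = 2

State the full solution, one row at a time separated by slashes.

4 3 2 1 / 2 1 3 4 / 3 4 1 2 / 1 2 4 3

Cage h is a single given cell, which forces R4C2 = 2.
Row 3 needs a 2, and only R3C4 is open for it.
The two cells of cage d must have sum 3, so R1C3 = 2.
Column 4 already has 2, so R1C4 = 1.
Column 4 already has 1; hence R2C4 = 4.
4 is placed in column 4, leaving R4C4 = 3.
Cage g has product 24; hence R2C1 = 2.
Cage c's pair has quotient 3, so R3C1 = 3.
Row 4 already has 3; hence R4C1 = 1.
Row 4 already has 3, which forces R4C3 = 4.
Column 1 now contains 3; hence R1C1 = 4.
Cage g has product 24, so R1C2 = 3.
Column 2 already has 3; hence R2C2 = 1.
1 is placed in row 2; hence R2C3 = 3.
Cage a needs two cells with difference 3, so R3C2 = 4.
Column 3 already has 4, which forces R3C3 = 1.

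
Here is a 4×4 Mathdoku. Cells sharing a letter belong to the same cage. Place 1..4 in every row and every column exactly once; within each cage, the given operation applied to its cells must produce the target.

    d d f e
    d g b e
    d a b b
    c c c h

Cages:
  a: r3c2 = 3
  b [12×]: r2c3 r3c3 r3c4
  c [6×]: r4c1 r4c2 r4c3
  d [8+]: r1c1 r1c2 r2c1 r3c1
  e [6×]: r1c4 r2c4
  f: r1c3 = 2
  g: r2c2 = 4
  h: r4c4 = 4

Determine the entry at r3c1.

Cage f is given, leaving r1c3 = 2.
2 is placed in row 1, which forces r1c4 = 3.
Cage g is given, which forces r2c2 = 4.
Column 4 now contains 3, which forces r2c4 = 2.
Cage a is a single given cell, so r3c2 = 3.
H is a freebie, which forces r4c4 = 4.
Cage d needs sum 8; hence r1c1 = 4.
2 is placed in row 1; hence r1c2 = 1.
Cage d has sum 8, so r2c1 = 1.
Cage b has product 12, which forces r2c3 = 3.
The 4 cells of cage d must have sum 8, so r3c1 = 2.
Cage b has product 12, leaving r3c3 = 4.
4 is placed in column 4, which forces r3c4 = 1.
2 is placed in column 1, which forces r4c1 = 3.
1 is placed in column 2, so r4c2 = 2.
Column 3 now contains 3, leaving r4c3 = 1.
Filled in: 4 1 2 3 / 1 4 3 2 / 2 3 4 1 / 3 2 1 4.

2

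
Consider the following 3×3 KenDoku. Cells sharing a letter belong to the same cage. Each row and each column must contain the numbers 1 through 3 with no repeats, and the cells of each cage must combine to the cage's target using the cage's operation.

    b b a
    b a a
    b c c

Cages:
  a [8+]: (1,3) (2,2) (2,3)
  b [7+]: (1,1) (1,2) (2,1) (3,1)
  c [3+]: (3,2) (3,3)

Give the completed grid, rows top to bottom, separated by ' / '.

Cage b has sum 7, which forces (1,2) = 1.
Cage a has sum 8; hence (1,3) = 3.
Cage a needs sum 8, which forces (2,2) = 3.
Cage a has sum 8; hence (2,3) = 2.
Column 2 already has 1, so (3,2) = 2.
Column 3 already has 2, leaving (3,3) = 1.
Row 1 already has 3, so (1,1) = 2.
Row 2 now contains 2, leaving (2,1) = 1.
Row 3 now contains 1, so (3,1) = 3.

2 1 3 / 1 3 2 / 3 2 1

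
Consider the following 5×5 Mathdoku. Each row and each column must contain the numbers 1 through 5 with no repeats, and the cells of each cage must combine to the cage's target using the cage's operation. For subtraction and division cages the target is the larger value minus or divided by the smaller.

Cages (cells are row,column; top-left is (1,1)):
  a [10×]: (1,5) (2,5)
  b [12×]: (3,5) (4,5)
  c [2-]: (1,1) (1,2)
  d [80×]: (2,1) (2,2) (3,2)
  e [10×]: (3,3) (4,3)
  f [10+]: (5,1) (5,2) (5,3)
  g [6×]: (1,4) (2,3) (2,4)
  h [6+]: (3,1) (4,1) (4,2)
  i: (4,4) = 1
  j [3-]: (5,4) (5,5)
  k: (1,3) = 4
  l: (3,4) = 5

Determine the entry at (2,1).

4

K is a freebie, which forces (1,3) = 4.
The 3 cells of cage d must have product 80, which forces (2,1) = 4.
Cage d needs product 80, leaving (2,2) = 5.
Row 2 already has 5; hence (2,5) = 2.
Cage d needs product 80, so (3,2) = 4.
L is a freebie, so (3,4) = 5.
4 is placed in row 3, leaving (3,5) = 3.
I is a freebie, which forces (4,4) = 1.
Column 5 already has 3, so (4,5) = 4.
The 3 cells of cage g must have product 6, so (1,4) = 2.
2 is placed in column 5, which forces (1,5) = 5.
Cage g needs product 6, so (2,3) = 1.
Column 4 now contains 1, so (2,4) = 3.
Cage h needs sum 6, so (3,1) = 1.
Row 3 already has 5, leaving (3,3) = 2.
Cage e needs two cells with product 10; hence (4,3) = 5.
5 is placed in column 3, which forces (5,3) = 3.
Column 4 already has 2, leaving (5,4) = 4.
Column 5 already has 5, which forces (5,5) = 1.
Column 1 already has 1; hence (1,1) = 3.
Cage c's pair has difference 2, leaving (1,2) = 1.
Column 1 already has 3; hence (4,1) = 2.
Row 4 already has 2, leaving (4,2) = 3.
Cage f needs sum 10, so (5,1) = 5.
Row 5 already has 3, which forces (5,2) = 2.
Filled in: 3 1 4 2 5 / 4 5 1 3 2 / 1 4 2 5 3 / 2 3 5 1 4 / 5 2 3 4 1.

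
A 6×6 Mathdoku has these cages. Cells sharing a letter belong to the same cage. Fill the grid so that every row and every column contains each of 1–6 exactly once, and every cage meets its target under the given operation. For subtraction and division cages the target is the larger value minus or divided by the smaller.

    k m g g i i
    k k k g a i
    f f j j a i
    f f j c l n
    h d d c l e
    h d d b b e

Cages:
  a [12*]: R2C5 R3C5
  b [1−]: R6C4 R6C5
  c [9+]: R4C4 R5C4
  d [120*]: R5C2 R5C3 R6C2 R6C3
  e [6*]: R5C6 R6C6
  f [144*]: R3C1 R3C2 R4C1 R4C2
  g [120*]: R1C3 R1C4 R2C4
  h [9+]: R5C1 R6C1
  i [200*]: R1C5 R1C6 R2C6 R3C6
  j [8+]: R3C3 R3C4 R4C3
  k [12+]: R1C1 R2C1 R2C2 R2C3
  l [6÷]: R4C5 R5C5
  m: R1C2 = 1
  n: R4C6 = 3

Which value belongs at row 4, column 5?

1

M is a freebie, which forces R1C2 = 1.
The 4 cells of cage i must have product 200, which forces R1C5 = 5.
Cage n is given, which forces R4C6 = 3.
Cage g needs product 120, leaving R2C4 = 5.
Cage i needs product 200, which forces R3C6 = 5.
Cage c needs two cells with sum 9, so R4C4 = 6.
Row 4 already has 6; hence R4C5 = 1.
The two cells of cage c must have sum 9; hence R5C4 = 3.
1 is placed in column 5; hence R5C5 = 6.
6 is placed in row 5, so R5C6 = 1.
Column 6 already has 1, leaving R6C6 = 6.
Cage g has product 120, which forces R1C3 = 6.
6 is placed in column 4, which forces R1C4 = 4.
Row 1 already has 4, so R1C6 = 2.
Column 6 now contains 2, leaving R2C6 = 4.
Row 1 already has 2; hence R1C1 = 3.
4 is placed in row 2, which forces R2C5 = 3.
3 is placed in column 1, which forces R3C1 = 6.
Row 3 now contains 6; hence R3C2 = 3.
Cage a needs two cells with product 12, so R3C5 = 4.
Column 5 now contains 3; hence R6C5 = 2.
Cage k has sum 12, which forces R2C2 = 6.
Cage j has sum 8; hence R4C3 = 5.
Cage d needs product 120, leaving R6C3 = 3.
Row 6 already has 2, so R6C4 = 1.
Cage j has sum 8, which forces R3C3 = 1.
Column 4 now contains 1, so R3C4 = 2.
The 4 cells of cage k must have sum 12; hence R2C1 = 1.
1 is placed in column 3, so R2C3 = 2.
2 is placed in column 3, so R5C3 = 4.
4 is placed in row 5, leaving R5C1 = 5.
Cage d needs product 120, so R5C2 = 2.
Cage h's pair has sum 9, leaving R6C1 = 4.
Cage d needs product 120, so R6C2 = 5.
4 is placed in column 1, leaving R4C1 = 2.
Column 2 already has 2; hence R4C2 = 4.
The full grid is 3 1 6 4 5 2 / 1 6 2 5 3 4 / 6 3 1 2 4 5 / 2 4 5 6 1 3 / 5 2 4 3 6 1 / 4 5 3 1 2 6.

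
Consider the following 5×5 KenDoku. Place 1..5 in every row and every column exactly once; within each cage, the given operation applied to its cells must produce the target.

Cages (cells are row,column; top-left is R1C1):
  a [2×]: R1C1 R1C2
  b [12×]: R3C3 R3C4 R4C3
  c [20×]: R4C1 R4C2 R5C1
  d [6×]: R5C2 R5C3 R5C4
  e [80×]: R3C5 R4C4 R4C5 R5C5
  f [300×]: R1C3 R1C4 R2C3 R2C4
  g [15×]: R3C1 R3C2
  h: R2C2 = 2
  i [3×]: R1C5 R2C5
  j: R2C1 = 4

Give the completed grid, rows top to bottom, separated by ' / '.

J is a freebie; hence R2C1 = 4.
Cage h is given; hence R2C2 = 2.
Cage a's pair has product 2, which forces R1C1 = 2.
Column 2 now contains 2, so R1C2 = 1.
1 is placed in row 1, which forces R1C5 = 3.
Column 5 now contains 3; hence R2C5 = 1.
The 3 cells of cage c must have product 20, which forces R4C2 = 4.
4 is placed in row 4, leaving R4C4 = 2.
4 is placed in row 4, leaving R4C5 = 5.
1 is placed in column 2, leaving R5C2 = 3.
Row 5 now contains 3, which forces R5C4 = 1.
Cage g's pair has product 15; hence R3C1 = 3.
Column 2 now contains 3, which forces R3C2 = 5.
Row 3 now contains 3; hence R3C4 = 4.
4 is placed in row 3, so R3C5 = 2.
5 is placed in row 4; hence R4C1 = 1.
1 is placed in row 4; hence R4C3 = 3.
Row 5 already has 1, which forces R5C1 = 5.
Row 5 already has 1, leaving R5C3 = 2.
Column 5 now contains 2, so R5C5 = 4.
Cage f has product 300, leaving R1C3 = 4.
Column 4 now contains 4, which forces R1C4 = 5.
3 is placed in column 3, leaving R2C3 = 5.
The 4 cells of cage f must have product 300, which forces R2C4 = 3.
4 is placed in row 3, so R3C3 = 1.

2 1 4 5 3 / 4 2 5 3 1 / 3 5 1 4 2 / 1 4 3 2 5 / 5 3 2 1 4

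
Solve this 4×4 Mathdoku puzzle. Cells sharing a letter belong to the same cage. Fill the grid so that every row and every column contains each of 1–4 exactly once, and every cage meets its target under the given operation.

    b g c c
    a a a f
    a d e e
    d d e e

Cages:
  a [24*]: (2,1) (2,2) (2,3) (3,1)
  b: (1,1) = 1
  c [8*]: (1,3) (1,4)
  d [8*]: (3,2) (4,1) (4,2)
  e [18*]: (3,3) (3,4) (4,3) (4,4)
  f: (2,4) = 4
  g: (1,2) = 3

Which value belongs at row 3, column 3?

2

Cage b is given, leaving (1,1) = 1.
Cage g is given, leaving (1,2) = 3.
Cage f is given, leaving (2,4) = 4.
The two cells of cage c must have product 8, leaving (1,3) = 4.
Column 4 now contains 4, leaving (1,4) = 2.
Cage a needs product 24, which forces (3,1) = 4.
Column 1 now contains 4; hence (4,1) = 2.
Column 1 now contains 2, which forces (2,1) = 3.
Cage d needs product 8, leaving (3,2) = 1.
Cage e has product 18; hence (3,3) = 2.
The 4 cells of cage e must have product 18, leaving (3,4) = 3.
Cage d has product 8, which forces (4,2) = 4.
The 4 cells of cage e must have product 18; hence (4,3) = 3.
The 4 cells of cage e must have product 18, which forces (4,4) = 1.
Column 2 already has 1; hence (2,2) = 2.
2 is placed in column 3, which forces (2,3) = 1.
The full grid is 1 3 4 2 / 3 2 1 4 / 4 1 2 3 / 2 4 3 1.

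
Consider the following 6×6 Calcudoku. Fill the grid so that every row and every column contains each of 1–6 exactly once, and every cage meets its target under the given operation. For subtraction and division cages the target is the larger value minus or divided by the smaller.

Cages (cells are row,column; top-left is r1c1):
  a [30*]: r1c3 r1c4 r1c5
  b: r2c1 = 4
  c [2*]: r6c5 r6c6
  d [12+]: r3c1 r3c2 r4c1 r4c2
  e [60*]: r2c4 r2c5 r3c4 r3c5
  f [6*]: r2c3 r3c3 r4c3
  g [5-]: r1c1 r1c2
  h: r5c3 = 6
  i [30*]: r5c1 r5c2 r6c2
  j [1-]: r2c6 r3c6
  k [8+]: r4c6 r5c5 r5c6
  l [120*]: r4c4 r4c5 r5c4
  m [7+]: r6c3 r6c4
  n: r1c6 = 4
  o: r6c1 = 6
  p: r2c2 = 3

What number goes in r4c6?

3

Cage n is given; hence r1c6 = 4.
Cage b is given, which forces r2c1 = 4.
Cage p is given, so r2c2 = 3.
H is a freebie, so r5c3 = 6.
Cage o is a single given cell, leaving r6c1 = 6.
Column 1 now contains 6, so r1c1 = 1.
Cage g's pair has difference 5, so r1c2 = 6.
Cage i needs product 30, leaving r5c1 = 3.
The only place for 4 in column 3 is r6c3.
Cage m's pair has sum 7, so r6c4 = 3.
Row 6 needs a 5, and only r6c2 is open for it.
Column 2 already has 5; hence r5c2 = 2.
The only place for 5 in column 3 is r1c3.
Row 1 already has 5; hence r1c4 = 2.
Cage a needs product 30, which forces r1c5 = 3.
Row 3 needs a 4, and only r3c2 is open for it.
Column 2 already has 4, which forces r4c2 = 1.
Cage d has sum 12, which forces r3c1 = 2.
The pair r4c3/r4c6 in row 4 holds {2, 3}, so r4c1 = 5.
The 4 cells of cage e must have product 60; hence r2c5 = 2.
The 3 cells of cage l must have product 120; hence r5c4 = 5.
5 is placed in row 5, leaving r5c6 = 1.
Column 5 already has 2, so r6c5 = 1.
Column 6 now contains 1, so r6c6 = 2.
Row 2 already has 2, so r2c3 = 1.
Row 2 already has 1, so r2c4 = 6.
6 is placed in row 2, which forces r2c6 = 5.
The 3 cells of cage f must have product 6, so r3c3 = 3.
Column 4 already has 6; hence r3c4 = 1.
Cage e needs product 60, so r3c5 = 5.
5 is placed in column 6, so r3c6 = 6.
Cage f needs product 6, which forces r4c3 = 2.
Column 4 already has 6; hence r4c4 = 4.
4 is placed in row 4; hence r4c5 = 6.
Column 6 already has 2, which forces r4c6 = 3.
Row 5 already has 1, so r5c5 = 4.
The full grid is 1 6 5 2 3 4 / 4 3 1 6 2 5 / 2 4 3 1 5 6 / 5 1 2 4 6 3 / 3 2 6 5 4 1 / 6 5 4 3 1 2.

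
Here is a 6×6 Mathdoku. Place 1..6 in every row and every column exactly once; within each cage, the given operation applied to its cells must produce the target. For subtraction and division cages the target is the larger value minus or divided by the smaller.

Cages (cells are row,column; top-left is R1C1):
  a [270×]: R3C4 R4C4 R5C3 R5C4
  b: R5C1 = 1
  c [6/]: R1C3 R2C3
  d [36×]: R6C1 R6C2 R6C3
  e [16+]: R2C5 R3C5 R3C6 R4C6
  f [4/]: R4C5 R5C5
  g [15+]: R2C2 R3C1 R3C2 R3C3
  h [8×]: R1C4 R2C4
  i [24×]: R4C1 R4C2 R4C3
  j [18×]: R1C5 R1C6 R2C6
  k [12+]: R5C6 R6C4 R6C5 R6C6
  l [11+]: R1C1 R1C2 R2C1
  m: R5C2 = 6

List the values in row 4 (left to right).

Cage b is given, so R5C1 = 1.
M is a freebie, leaving R5C2 = 6.
Cage a has product 270, so R5C3 = 3.
6 is placed in row 5; hence R5C4 = 5.
Row 5 now contains 1; hence R5C5 = 4.
4 is placed in row 5, leaving R5C6 = 2.
4 is placed in column 5, leaving R4C5 = 1.
The only place for 5 in row 4 is R4C6.
The only place for 6 in row 4 is R4C4.
Column 4 now contains 6, so R3C4 = 3.
The only place for 5 in row 6 is R6C5.
Cage e needs sum 16, so R2C5 = 3.
Column 5 already has 5, so R3C5 = 2.
Cage e needs sum 16, so R3C6 = 6.
Column 5 now contains 3, so R1C5 = 6.
Cage j has product 18; hence R1C6 = 3.
Cage g has sum 15, leaving R2C2 = 5.
Column 6 now contains 6, which forces R2C6 = 1.
Column 6 now contains 1, leaving R6C6 = 4.
Row 1 now contains 6; hence R1C3 = 1.
1 is placed in row 2; hence R2C3 = 6.
Column 3 now contains 6, leaving R6C3 = 2.
The 4 cells of cage k must have sum 12; hence R6C4 = 1.
Cage l needs sum 11, so R1C1 = 5.
5 is placed in column 1, leaving R3C1 = 4.
The 4 cells of cage g must have sum 15, leaving R3C2 = 1.
Row 3 already has 4; hence R3C3 = 5.
Column 3 already has 2, leaving R4C3 = 4.
The 3 cells of cage d must have product 36, so R6C1 = 6.
Row 6 now contains 2, so R6C2 = 3.
Cage l needs sum 11, so R1C2 = 4.
Row 1 now contains 4, so R1C4 = 2.
Column 1 already has 4, so R2C1 = 2.
2 is placed in column 4, so R2C4 = 4.
The 3 cells of cage i must have product 24, which forces R4C1 = 3.
Column 2 now contains 3, leaving R4C2 = 2.
Completed grid: 5 4 1 2 6 3 / 2 5 6 4 3 1 / 4 1 5 3 2 6 / 3 2 4 6 1 5 / 1 6 3 5 4 2 / 6 3 2 1 5 4.

3 2 4 6 1 5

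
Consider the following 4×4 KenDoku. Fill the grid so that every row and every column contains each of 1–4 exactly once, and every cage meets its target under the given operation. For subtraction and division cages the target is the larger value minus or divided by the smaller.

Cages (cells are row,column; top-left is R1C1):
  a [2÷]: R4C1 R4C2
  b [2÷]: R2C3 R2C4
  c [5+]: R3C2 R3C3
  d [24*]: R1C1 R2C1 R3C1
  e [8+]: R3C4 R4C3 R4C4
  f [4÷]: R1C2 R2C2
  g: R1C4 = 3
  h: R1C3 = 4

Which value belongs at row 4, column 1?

H is a freebie; hence R1C3 = 4.
Cage g is a single given cell, leaving R1C4 = 3.
Row 1 already has 3, which forces R1C1 = 2.
Row 1 now contains 4; hence R1C2 = 1.
Cage f's pair has quotient 4, leaving R2C2 = 4.
Column 2 now contains 4; hence R4C2 = 2.
Row 4 now contains 2, so R4C3 = 3.
4 is placed in row 2, leaving R2C1 = 3.
Cage d needs product 24, so R3C1 = 4.
Column 2 now contains 2, so R3C2 = 3.
Cage c's pair has sum 5; hence R3C3 = 2.
Row 3 already has 4, which forces R3C4 = 1.
4 is placed in column 1, which forces R4C1 = 1.
Column 4 already has 1, so R4C4 = 4.
2 is placed in column 3, so R2C3 = 1.
Column 4 already has 1, so R2C4 = 2.
The full grid is 2 1 4 3 / 3 4 1 2 / 4 3 2 1 / 1 2 3 4.

1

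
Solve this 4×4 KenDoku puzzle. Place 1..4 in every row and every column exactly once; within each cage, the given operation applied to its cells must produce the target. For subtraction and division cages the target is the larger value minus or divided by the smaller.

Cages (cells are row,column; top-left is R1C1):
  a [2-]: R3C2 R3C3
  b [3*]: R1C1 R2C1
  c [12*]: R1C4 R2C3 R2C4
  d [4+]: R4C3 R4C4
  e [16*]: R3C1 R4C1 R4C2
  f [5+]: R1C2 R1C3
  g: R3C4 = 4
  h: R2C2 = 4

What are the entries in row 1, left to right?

Cage h is given, so R2C2 = 4.
Cage g is a single given cell, so R3C4 = 4.
4 is placed in column 2, leaving R4C2 = 2.
Cage c has product 12, leaving R1C4 = 2.
Cage c has product 12, which forces R2C3 = 2.
The 3 cells of cage c must have product 12, leaving R2C4 = 3.
Row 3 already has 4, so R3C1 = 2.
The 3 cells of cage e must have product 16, which forces R4C1 = 4.
Column 4 now contains 3, which forces R4C4 = 1.
Cage b's pair has product 3, so R1C1 = 3.
Cage f needs two cells with sum 5, so R1C2 = 1.
Row 1 already has 2, leaving R1C3 = 4.
Row 2 already has 3, so R2C1 = 1.
Column 2 now contains 1, which forces R3C2 = 3.
Row 3 now contains 3; hence R3C3 = 1.
1 is placed in row 4, which forces R4C3 = 3.
Filled in: 3 1 4 2 / 1 4 2 3 / 2 3 1 4 / 4 2 3 1.

3 1 4 2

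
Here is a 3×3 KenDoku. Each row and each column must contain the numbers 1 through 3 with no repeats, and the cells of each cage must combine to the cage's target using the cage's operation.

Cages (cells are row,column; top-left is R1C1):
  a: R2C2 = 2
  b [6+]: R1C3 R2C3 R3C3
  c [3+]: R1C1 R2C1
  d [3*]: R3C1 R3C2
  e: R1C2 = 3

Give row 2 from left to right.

Cage e is given, so R1C2 = 3.
Cage a is a single given cell, so R2C2 = 2.
Column 2 already has 3, leaving R3C2 = 1.
Cage c needs two cells with sum 3; hence R1C1 = 2.
Row 1 now contains 2, which forces R1C3 = 1.
2 is placed in row 2, which forces R2C1 = 1.
1 is placed in column 3, which forces R2C3 = 3.
1 is placed in row 3, so R3C1 = 3.
Column 3 now contains 3; hence R3C3 = 2.
The full grid is 2 3 1 / 1 2 3 / 3 1 2.

1 2 3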